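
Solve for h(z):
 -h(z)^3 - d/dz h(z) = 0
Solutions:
 h(z) = -sqrt(2)*sqrt(-1/(C1 - z))/2
 h(z) = sqrt(2)*sqrt(-1/(C1 - z))/2


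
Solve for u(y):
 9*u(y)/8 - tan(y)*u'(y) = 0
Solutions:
 u(y) = C1*sin(y)^(9/8)


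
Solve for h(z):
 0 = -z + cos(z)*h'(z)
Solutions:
 h(z) = C1 + Integral(z/cos(z), z)


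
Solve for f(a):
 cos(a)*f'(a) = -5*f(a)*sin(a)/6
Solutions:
 f(a) = C1*cos(a)^(5/6)


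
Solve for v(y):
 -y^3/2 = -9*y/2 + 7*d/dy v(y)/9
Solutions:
 v(y) = C1 - 9*y^4/56 + 81*y^2/28


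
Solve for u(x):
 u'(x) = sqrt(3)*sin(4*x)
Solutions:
 u(x) = C1 - sqrt(3)*cos(4*x)/4


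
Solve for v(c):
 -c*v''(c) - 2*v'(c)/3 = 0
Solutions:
 v(c) = C1 + C2*c^(1/3)


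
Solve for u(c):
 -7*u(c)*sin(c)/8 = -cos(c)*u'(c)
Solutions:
 u(c) = C1/cos(c)^(7/8)


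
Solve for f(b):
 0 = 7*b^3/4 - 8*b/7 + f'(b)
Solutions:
 f(b) = C1 - 7*b^4/16 + 4*b^2/7


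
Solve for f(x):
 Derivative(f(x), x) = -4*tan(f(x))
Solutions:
 f(x) = pi - asin(C1*exp(-4*x))
 f(x) = asin(C1*exp(-4*x))


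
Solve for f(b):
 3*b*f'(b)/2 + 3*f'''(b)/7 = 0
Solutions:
 f(b) = C1 + Integral(C2*airyai(-2^(2/3)*7^(1/3)*b/2) + C3*airybi(-2^(2/3)*7^(1/3)*b/2), b)


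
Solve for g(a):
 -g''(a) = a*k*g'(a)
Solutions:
 g(a) = Piecewise((-sqrt(2)*sqrt(pi)*C1*erf(sqrt(2)*a*sqrt(k)/2)/(2*sqrt(k)) - C2, (k > 0) | (k < 0)), (-C1*a - C2, True))


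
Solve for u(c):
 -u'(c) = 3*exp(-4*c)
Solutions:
 u(c) = C1 + 3*exp(-4*c)/4


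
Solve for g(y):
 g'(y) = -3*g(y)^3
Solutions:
 g(y) = -sqrt(2)*sqrt(-1/(C1 - 3*y))/2
 g(y) = sqrt(2)*sqrt(-1/(C1 - 3*y))/2


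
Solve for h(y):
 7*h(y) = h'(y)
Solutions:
 h(y) = C1*exp(7*y)


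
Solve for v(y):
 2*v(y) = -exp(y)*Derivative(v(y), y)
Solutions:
 v(y) = C1*exp(2*exp(-y))


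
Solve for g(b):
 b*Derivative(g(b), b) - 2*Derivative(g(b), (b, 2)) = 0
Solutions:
 g(b) = C1 + C2*erfi(b/2)


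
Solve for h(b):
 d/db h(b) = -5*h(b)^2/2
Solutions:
 h(b) = 2/(C1 + 5*b)


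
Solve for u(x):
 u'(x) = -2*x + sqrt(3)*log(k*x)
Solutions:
 u(x) = C1 - x^2 + sqrt(3)*x*log(k*x) - sqrt(3)*x


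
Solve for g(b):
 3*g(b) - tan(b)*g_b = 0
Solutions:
 g(b) = C1*sin(b)^3


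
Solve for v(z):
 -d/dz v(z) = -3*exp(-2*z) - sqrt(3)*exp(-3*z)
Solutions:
 v(z) = C1 - 3*exp(-2*z)/2 - sqrt(3)*exp(-3*z)/3


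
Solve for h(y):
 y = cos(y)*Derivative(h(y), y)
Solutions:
 h(y) = C1 + Integral(y/cos(y), y)


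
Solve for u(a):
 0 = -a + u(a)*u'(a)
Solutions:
 u(a) = -sqrt(C1 + a^2)
 u(a) = sqrt(C1 + a^2)


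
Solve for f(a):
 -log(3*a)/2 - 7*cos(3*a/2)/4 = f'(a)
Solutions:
 f(a) = C1 - a*log(a)/2 - a*log(3)/2 + a/2 - 7*sin(3*a/2)/6


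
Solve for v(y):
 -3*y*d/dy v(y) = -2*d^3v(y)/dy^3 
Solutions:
 v(y) = C1 + Integral(C2*airyai(2^(2/3)*3^(1/3)*y/2) + C3*airybi(2^(2/3)*3^(1/3)*y/2), y)


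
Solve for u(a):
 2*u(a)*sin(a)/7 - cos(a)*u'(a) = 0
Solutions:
 u(a) = C1/cos(a)^(2/7)


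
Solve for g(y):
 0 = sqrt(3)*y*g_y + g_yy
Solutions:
 g(y) = C1 + C2*erf(sqrt(2)*3^(1/4)*y/2)


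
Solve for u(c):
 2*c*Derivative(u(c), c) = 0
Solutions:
 u(c) = C1


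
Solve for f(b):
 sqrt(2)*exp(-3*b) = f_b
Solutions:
 f(b) = C1 - sqrt(2)*exp(-3*b)/3


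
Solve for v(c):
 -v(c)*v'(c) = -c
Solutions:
 v(c) = -sqrt(C1 + c^2)
 v(c) = sqrt(C1 + c^2)


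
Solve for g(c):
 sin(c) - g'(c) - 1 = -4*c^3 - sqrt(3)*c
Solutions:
 g(c) = C1 + c^4 + sqrt(3)*c^2/2 - c - cos(c)


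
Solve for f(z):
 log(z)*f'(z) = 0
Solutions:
 f(z) = C1


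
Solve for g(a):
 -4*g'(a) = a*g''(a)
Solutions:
 g(a) = C1 + C2/a^3


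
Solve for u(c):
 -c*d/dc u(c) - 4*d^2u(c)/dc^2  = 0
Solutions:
 u(c) = C1 + C2*erf(sqrt(2)*c/4)


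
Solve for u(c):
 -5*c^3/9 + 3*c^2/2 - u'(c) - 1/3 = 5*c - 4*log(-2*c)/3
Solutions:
 u(c) = C1 - 5*c^4/36 + c^3/2 - 5*c^2/2 + 4*c*log(-c)/3 + c*(-5 + 4*log(2))/3


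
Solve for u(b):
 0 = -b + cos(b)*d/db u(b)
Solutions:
 u(b) = C1 + Integral(b/cos(b), b)


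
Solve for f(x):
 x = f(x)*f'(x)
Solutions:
 f(x) = -sqrt(C1 + x^2)
 f(x) = sqrt(C1 + x^2)


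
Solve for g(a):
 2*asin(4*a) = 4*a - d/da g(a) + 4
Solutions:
 g(a) = C1 + 2*a^2 - 2*a*asin(4*a) + 4*a - sqrt(1 - 16*a^2)/2


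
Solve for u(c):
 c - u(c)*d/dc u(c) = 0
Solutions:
 u(c) = -sqrt(C1 + c^2)
 u(c) = sqrt(C1 + c^2)


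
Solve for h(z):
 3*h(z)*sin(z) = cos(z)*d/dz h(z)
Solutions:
 h(z) = C1/cos(z)^3


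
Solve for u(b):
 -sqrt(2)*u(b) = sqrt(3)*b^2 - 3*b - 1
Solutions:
 u(b) = -sqrt(6)*b^2/2 + 3*sqrt(2)*b/2 + sqrt(2)/2


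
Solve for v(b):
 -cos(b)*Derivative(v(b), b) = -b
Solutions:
 v(b) = C1 + Integral(b/cos(b), b)


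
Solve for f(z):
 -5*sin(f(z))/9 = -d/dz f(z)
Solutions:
 -5*z/9 + log(cos(f(z)) - 1)/2 - log(cos(f(z)) + 1)/2 = C1


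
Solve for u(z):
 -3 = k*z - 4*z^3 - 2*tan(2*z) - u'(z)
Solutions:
 u(z) = C1 + k*z^2/2 - z^4 + 3*z + log(cos(2*z))


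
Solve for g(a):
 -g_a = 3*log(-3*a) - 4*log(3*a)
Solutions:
 g(a) = C1 + a*log(a) + a*(-1 + log(3) - 3*I*pi)


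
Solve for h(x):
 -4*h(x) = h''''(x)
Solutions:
 h(x) = (C1*sin(x) + C2*cos(x))*exp(-x) + (C3*sin(x) + C4*cos(x))*exp(x)


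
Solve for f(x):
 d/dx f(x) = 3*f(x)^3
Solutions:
 f(x) = -sqrt(2)*sqrt(-1/(C1 + 3*x))/2
 f(x) = sqrt(2)*sqrt(-1/(C1 + 3*x))/2


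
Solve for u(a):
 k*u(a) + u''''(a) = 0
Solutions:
 u(a) = C1*exp(-a*(-k)^(1/4)) + C2*exp(a*(-k)^(1/4)) + C3*exp(-I*a*(-k)^(1/4)) + C4*exp(I*a*(-k)^(1/4))


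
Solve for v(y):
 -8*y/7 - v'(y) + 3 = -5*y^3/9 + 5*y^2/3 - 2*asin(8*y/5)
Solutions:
 v(y) = C1 + 5*y^4/36 - 5*y^3/9 - 4*y^2/7 + 2*y*asin(8*y/5) + 3*y + sqrt(25 - 64*y^2)/4


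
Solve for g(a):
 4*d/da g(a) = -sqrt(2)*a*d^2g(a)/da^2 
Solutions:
 g(a) = C1 + C2*a^(1 - 2*sqrt(2))


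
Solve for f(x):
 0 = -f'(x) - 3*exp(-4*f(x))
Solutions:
 f(x) = log(-I*(C1 - 12*x)^(1/4))
 f(x) = log(I*(C1 - 12*x)^(1/4))
 f(x) = log(-(C1 - 12*x)^(1/4))
 f(x) = log(C1 - 12*x)/4


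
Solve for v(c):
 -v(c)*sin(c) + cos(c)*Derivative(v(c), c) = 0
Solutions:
 v(c) = C1/cos(c)


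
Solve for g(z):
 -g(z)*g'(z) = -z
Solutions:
 g(z) = -sqrt(C1 + z^2)
 g(z) = sqrt(C1 + z^2)


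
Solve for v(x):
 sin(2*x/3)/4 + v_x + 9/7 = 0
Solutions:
 v(x) = C1 - 9*x/7 + 3*cos(2*x/3)/8


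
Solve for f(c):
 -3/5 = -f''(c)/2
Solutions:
 f(c) = C1 + C2*c + 3*c^2/5


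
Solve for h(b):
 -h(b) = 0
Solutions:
 h(b) = 0


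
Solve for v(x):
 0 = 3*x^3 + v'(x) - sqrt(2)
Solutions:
 v(x) = C1 - 3*x^4/4 + sqrt(2)*x


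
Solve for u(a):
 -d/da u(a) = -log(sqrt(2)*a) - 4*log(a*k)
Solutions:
 u(a) = C1 + a*(4*log(k) - 5 + log(2)/2) + 5*a*log(a)


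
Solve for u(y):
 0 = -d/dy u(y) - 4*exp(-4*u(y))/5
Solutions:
 u(y) = log(-I*(C1 - 16*y/5)^(1/4))
 u(y) = log(I*(C1 - 16*y/5)^(1/4))
 u(y) = log(-(C1 - 16*y/5)^(1/4))
 u(y) = log(C1 - 16*y/5)/4


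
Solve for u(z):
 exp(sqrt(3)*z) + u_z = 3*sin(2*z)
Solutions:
 u(z) = C1 - sqrt(3)*exp(sqrt(3)*z)/3 - 3*cos(2*z)/2


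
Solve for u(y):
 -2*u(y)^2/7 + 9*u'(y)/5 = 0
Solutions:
 u(y) = -63/(C1 + 10*y)


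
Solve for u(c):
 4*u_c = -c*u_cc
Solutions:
 u(c) = C1 + C2/c^3


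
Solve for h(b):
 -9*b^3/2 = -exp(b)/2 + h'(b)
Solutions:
 h(b) = C1 - 9*b^4/8 + exp(b)/2


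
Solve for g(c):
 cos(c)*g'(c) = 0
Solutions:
 g(c) = C1


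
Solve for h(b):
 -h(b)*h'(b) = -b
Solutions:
 h(b) = -sqrt(C1 + b^2)
 h(b) = sqrt(C1 + b^2)


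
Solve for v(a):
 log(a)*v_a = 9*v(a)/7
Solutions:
 v(a) = C1*exp(9*li(a)/7)


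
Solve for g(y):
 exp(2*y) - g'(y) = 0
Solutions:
 g(y) = C1 + exp(2*y)/2


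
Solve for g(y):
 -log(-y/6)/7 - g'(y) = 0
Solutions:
 g(y) = C1 - y*log(-y)/7 + y*(1 + log(6))/7


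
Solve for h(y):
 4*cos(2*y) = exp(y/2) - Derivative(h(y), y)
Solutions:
 h(y) = C1 + 2*exp(y/2) - 2*sin(2*y)


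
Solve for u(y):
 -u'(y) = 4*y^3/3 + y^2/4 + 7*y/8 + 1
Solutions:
 u(y) = C1 - y^4/3 - y^3/12 - 7*y^2/16 - y


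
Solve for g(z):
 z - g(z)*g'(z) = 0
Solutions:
 g(z) = -sqrt(C1 + z^2)
 g(z) = sqrt(C1 + z^2)


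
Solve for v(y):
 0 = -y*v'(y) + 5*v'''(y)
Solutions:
 v(y) = C1 + Integral(C2*airyai(5^(2/3)*y/5) + C3*airybi(5^(2/3)*y/5), y)


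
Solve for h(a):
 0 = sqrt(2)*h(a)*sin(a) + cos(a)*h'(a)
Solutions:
 h(a) = C1*cos(a)^(sqrt(2))


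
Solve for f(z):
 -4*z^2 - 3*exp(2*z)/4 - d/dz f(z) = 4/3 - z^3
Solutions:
 f(z) = C1 + z^4/4 - 4*z^3/3 - 4*z/3 - 3*exp(2*z)/8


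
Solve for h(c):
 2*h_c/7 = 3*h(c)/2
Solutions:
 h(c) = C1*exp(21*c/4)


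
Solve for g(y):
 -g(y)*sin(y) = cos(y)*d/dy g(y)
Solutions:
 g(y) = C1*cos(y)


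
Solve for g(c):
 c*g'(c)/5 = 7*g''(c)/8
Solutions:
 g(c) = C1 + C2*erfi(2*sqrt(35)*c/35)


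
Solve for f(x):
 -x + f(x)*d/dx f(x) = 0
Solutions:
 f(x) = -sqrt(C1 + x^2)
 f(x) = sqrt(C1 + x^2)


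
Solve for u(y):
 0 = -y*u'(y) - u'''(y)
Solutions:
 u(y) = C1 + Integral(C2*airyai(-y) + C3*airybi(-y), y)


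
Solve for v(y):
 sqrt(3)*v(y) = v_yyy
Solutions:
 v(y) = C3*exp(3^(1/6)*y) + (C1*sin(3^(2/3)*y/2) + C2*cos(3^(2/3)*y/2))*exp(-3^(1/6)*y/2)


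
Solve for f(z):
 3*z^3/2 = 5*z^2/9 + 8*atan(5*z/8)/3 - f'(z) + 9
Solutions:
 f(z) = C1 - 3*z^4/8 + 5*z^3/27 + 8*z*atan(5*z/8)/3 + 9*z - 32*log(25*z^2 + 64)/15


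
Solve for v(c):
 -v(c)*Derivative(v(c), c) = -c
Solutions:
 v(c) = -sqrt(C1 + c^2)
 v(c) = sqrt(C1 + c^2)


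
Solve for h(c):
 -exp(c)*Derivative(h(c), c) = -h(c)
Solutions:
 h(c) = C1*exp(-exp(-c))


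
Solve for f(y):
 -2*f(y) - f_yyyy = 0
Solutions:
 f(y) = (C1*sin(2^(3/4)*y/2) + C2*cos(2^(3/4)*y/2))*exp(-2^(3/4)*y/2) + (C3*sin(2^(3/4)*y/2) + C4*cos(2^(3/4)*y/2))*exp(2^(3/4)*y/2)


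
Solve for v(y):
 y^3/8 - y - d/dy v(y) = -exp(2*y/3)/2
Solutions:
 v(y) = C1 + y^4/32 - y^2/2 + 3*exp(2*y/3)/4


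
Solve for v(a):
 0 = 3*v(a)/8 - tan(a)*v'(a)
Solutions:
 v(a) = C1*sin(a)^(3/8)


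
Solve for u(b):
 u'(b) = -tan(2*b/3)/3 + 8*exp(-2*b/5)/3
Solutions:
 u(b) = C1 - log(tan(2*b/3)^2 + 1)/4 - 20*exp(-2*b/5)/3


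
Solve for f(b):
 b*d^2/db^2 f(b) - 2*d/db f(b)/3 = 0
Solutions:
 f(b) = C1 + C2*b^(5/3)


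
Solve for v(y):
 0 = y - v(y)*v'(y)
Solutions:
 v(y) = -sqrt(C1 + y^2)
 v(y) = sqrt(C1 + y^2)


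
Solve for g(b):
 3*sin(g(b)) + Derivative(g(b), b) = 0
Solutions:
 g(b) = -acos((-C1 - exp(6*b))/(C1 - exp(6*b))) + 2*pi
 g(b) = acos((-C1 - exp(6*b))/(C1 - exp(6*b)))


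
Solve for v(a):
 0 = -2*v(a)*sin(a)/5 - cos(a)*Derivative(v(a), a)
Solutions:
 v(a) = C1*cos(a)^(2/5)


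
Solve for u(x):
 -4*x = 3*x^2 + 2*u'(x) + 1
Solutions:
 u(x) = C1 - x^3/2 - x^2 - x/2


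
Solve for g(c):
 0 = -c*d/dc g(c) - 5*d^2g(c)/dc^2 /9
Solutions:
 g(c) = C1 + C2*erf(3*sqrt(10)*c/10)


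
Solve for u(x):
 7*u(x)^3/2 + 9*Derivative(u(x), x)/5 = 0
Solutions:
 u(x) = -3*sqrt(-1/(C1 - 35*x))
 u(x) = 3*sqrt(-1/(C1 - 35*x))


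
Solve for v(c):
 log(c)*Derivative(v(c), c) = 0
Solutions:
 v(c) = C1


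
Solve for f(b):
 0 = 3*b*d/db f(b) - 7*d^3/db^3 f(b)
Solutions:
 f(b) = C1 + Integral(C2*airyai(3^(1/3)*7^(2/3)*b/7) + C3*airybi(3^(1/3)*7^(2/3)*b/7), b)


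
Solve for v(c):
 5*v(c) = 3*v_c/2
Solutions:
 v(c) = C1*exp(10*c/3)


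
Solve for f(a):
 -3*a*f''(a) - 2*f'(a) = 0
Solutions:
 f(a) = C1 + C2*a^(1/3)


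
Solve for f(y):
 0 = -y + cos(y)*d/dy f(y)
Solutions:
 f(y) = C1 + Integral(y/cos(y), y)


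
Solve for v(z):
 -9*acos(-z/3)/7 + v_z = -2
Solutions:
 v(z) = C1 + 9*z*acos(-z/3)/7 - 2*z + 9*sqrt(9 - z^2)/7


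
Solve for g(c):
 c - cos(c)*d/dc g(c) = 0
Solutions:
 g(c) = C1 + Integral(c/cos(c), c)


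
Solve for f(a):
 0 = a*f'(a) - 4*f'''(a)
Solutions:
 f(a) = C1 + Integral(C2*airyai(2^(1/3)*a/2) + C3*airybi(2^(1/3)*a/2), a)


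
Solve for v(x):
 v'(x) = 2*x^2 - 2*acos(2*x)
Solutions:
 v(x) = C1 + 2*x^3/3 - 2*x*acos(2*x) + sqrt(1 - 4*x^2)


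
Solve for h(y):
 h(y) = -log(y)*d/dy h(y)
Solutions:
 h(y) = C1*exp(-li(y))


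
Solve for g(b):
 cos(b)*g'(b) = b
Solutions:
 g(b) = C1 + Integral(b/cos(b), b)


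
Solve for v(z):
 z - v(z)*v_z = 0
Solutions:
 v(z) = -sqrt(C1 + z^2)
 v(z) = sqrt(C1 + z^2)


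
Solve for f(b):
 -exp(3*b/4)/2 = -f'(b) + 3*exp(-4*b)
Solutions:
 f(b) = C1 + 2*exp(3*b/4)/3 - 3*exp(-4*b)/4


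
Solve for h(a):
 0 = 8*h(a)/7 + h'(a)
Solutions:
 h(a) = C1*exp(-8*a/7)


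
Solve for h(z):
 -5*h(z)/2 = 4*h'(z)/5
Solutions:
 h(z) = C1*exp(-25*z/8)


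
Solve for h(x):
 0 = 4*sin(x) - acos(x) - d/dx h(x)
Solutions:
 h(x) = C1 - x*acos(x) + sqrt(1 - x^2) - 4*cos(x)


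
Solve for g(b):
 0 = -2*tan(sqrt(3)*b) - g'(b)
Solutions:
 g(b) = C1 + 2*sqrt(3)*log(cos(sqrt(3)*b))/3


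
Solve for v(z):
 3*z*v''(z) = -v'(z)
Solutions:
 v(z) = C1 + C2*z^(2/3)


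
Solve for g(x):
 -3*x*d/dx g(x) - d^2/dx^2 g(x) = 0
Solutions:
 g(x) = C1 + C2*erf(sqrt(6)*x/2)


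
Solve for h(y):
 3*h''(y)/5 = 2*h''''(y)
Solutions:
 h(y) = C1 + C2*y + C3*exp(-sqrt(30)*y/10) + C4*exp(sqrt(30)*y/10)


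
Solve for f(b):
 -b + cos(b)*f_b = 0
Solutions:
 f(b) = C1 + Integral(b/cos(b), b)


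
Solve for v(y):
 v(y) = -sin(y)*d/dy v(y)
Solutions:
 v(y) = C1*sqrt(cos(y) + 1)/sqrt(cos(y) - 1)


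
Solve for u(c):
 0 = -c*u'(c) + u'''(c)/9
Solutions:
 u(c) = C1 + Integral(C2*airyai(3^(2/3)*c) + C3*airybi(3^(2/3)*c), c)


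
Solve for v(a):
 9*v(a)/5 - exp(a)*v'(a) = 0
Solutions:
 v(a) = C1*exp(-9*exp(-a)/5)


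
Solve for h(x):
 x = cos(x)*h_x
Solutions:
 h(x) = C1 + Integral(x/cos(x), x)


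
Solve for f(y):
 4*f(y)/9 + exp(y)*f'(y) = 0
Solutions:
 f(y) = C1*exp(4*exp(-y)/9)


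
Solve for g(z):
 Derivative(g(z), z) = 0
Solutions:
 g(z) = C1


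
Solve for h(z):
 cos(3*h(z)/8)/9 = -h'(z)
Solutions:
 z/9 - 4*log(sin(3*h(z)/8) - 1)/3 + 4*log(sin(3*h(z)/8) + 1)/3 = C1


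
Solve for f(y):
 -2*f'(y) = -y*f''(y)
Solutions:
 f(y) = C1 + C2*y^3


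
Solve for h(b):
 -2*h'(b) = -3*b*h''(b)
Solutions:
 h(b) = C1 + C2*b^(5/3)


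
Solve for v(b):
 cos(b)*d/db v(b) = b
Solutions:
 v(b) = C1 + Integral(b/cos(b), b)


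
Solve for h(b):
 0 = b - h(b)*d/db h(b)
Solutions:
 h(b) = -sqrt(C1 + b^2)
 h(b) = sqrt(C1 + b^2)


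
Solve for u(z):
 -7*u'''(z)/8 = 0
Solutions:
 u(z) = C1 + C2*z + C3*z^2


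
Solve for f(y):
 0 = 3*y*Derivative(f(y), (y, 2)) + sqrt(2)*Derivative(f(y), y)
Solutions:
 f(y) = C1 + C2*y^(1 - sqrt(2)/3)


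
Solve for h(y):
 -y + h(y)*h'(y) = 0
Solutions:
 h(y) = -sqrt(C1 + y^2)
 h(y) = sqrt(C1 + y^2)


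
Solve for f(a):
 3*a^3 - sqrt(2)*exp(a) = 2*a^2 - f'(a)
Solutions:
 f(a) = C1 - 3*a^4/4 + 2*a^3/3 + sqrt(2)*exp(a)


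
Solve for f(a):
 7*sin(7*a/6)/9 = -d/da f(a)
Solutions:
 f(a) = C1 + 2*cos(7*a/6)/3


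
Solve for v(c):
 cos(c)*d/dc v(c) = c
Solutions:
 v(c) = C1 + Integral(c/cos(c), c)


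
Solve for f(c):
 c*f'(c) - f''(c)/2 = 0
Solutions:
 f(c) = C1 + C2*erfi(c)


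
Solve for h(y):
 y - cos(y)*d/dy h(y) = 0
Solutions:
 h(y) = C1 + Integral(y/cos(y), y)


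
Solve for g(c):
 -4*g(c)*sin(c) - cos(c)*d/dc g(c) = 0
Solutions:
 g(c) = C1*cos(c)^4


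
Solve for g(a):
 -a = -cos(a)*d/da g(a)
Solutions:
 g(a) = C1 + Integral(a/cos(a), a)


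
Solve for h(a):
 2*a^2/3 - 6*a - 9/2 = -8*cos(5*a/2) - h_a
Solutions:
 h(a) = C1 - 2*a^3/9 + 3*a^2 + 9*a/2 - 16*sin(5*a/2)/5


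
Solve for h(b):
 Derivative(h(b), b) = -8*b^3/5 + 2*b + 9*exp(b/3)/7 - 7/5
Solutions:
 h(b) = C1 - 2*b^4/5 + b^2 - 7*b/5 + 27*exp(b/3)/7


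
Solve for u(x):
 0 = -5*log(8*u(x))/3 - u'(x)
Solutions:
 3*Integral(1/(log(_y) + 3*log(2)), (_y, u(x)))/5 = C1 - x


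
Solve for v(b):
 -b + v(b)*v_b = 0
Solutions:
 v(b) = -sqrt(C1 + b^2)
 v(b) = sqrt(C1 + b^2)


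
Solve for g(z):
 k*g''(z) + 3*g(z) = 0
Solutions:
 g(z) = C1*exp(-sqrt(3)*z*sqrt(-1/k)) + C2*exp(sqrt(3)*z*sqrt(-1/k))


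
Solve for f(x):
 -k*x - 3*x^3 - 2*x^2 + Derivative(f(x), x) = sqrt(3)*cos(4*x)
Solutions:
 f(x) = C1 + k*x^2/2 + 3*x^4/4 + 2*x^3/3 + sqrt(3)*sin(4*x)/4


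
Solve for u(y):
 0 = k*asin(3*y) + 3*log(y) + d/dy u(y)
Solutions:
 u(y) = C1 - k*(y*asin(3*y) + sqrt(1 - 9*y^2)/3) - 3*y*log(y) + 3*y


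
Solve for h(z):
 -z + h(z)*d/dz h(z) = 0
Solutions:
 h(z) = -sqrt(C1 + z^2)
 h(z) = sqrt(C1 + z^2)


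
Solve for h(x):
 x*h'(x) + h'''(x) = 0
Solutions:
 h(x) = C1 + Integral(C2*airyai(-x) + C3*airybi(-x), x)


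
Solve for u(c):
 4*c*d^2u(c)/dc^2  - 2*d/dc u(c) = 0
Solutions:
 u(c) = C1 + C2*c^(3/2)


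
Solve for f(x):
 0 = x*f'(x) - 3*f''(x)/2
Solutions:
 f(x) = C1 + C2*erfi(sqrt(3)*x/3)


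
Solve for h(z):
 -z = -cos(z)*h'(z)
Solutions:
 h(z) = C1 + Integral(z/cos(z), z)


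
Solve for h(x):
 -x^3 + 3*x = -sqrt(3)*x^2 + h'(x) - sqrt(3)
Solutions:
 h(x) = C1 - x^4/4 + sqrt(3)*x^3/3 + 3*x^2/2 + sqrt(3)*x


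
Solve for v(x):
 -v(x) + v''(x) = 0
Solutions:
 v(x) = C1*exp(-x) + C2*exp(x)


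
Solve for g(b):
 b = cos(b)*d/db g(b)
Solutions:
 g(b) = C1 + Integral(b/cos(b), b)


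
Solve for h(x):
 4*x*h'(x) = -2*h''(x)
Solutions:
 h(x) = C1 + C2*erf(x)


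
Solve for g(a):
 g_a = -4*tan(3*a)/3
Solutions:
 g(a) = C1 + 4*log(cos(3*a))/9


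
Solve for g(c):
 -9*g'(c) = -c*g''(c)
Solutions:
 g(c) = C1 + C2*c^10


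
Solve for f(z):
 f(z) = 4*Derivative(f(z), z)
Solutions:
 f(z) = C1*exp(z/4)


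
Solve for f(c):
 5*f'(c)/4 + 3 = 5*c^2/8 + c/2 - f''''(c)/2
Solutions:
 f(c) = C1 + C4*exp(-2^(2/3)*5^(1/3)*c/2) + c^3/6 + c^2/5 - 12*c/5 + (C2*sin(2^(2/3)*sqrt(3)*5^(1/3)*c/4) + C3*cos(2^(2/3)*sqrt(3)*5^(1/3)*c/4))*exp(2^(2/3)*5^(1/3)*c/4)


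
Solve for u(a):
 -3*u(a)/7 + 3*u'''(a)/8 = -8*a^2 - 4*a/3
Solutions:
 u(a) = C3*exp(2*7^(2/3)*a/7) + 56*a^2/3 + 28*a/9 + (C1*sin(sqrt(3)*7^(2/3)*a/7) + C2*cos(sqrt(3)*7^(2/3)*a/7))*exp(-7^(2/3)*a/7)


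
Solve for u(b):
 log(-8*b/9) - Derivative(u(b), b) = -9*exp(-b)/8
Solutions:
 u(b) = C1 + b*log(-b) + b*(-2*log(3) - 1 + 3*log(2)) - 9*exp(-b)/8


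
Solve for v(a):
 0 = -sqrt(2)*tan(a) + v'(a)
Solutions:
 v(a) = C1 - sqrt(2)*log(cos(a))


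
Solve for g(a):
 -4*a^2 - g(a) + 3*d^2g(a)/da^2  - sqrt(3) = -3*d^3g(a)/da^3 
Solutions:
 g(a) = C1*exp(-a*(2*2^(1/3)/(3*sqrt(5) + 7)^(1/3) + 2^(2/3)*(3*sqrt(5) + 7)^(1/3) + 4)/12)*sin(2^(1/3)*sqrt(3)*a*(-2^(1/3)*(3*sqrt(5) + 7)^(1/3) + 2/(3*sqrt(5) + 7)^(1/3))/12) + C2*exp(-a*(2*2^(1/3)/(3*sqrt(5) + 7)^(1/3) + 2^(2/3)*(3*sqrt(5) + 7)^(1/3) + 4)/12)*cos(2^(1/3)*sqrt(3)*a*(-2^(1/3)*(3*sqrt(5) + 7)^(1/3) + 2/(3*sqrt(5) + 7)^(1/3))/12) + C3*exp(a*(-2 + 2*2^(1/3)/(3*sqrt(5) + 7)^(1/3) + 2^(2/3)*(3*sqrt(5) + 7)^(1/3))/6) - 4*a^2 - 24 - sqrt(3)


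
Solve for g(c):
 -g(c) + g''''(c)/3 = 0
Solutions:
 g(c) = C1*exp(-3^(1/4)*c) + C2*exp(3^(1/4)*c) + C3*sin(3^(1/4)*c) + C4*cos(3^(1/4)*c)


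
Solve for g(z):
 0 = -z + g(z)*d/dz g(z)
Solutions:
 g(z) = -sqrt(C1 + z^2)
 g(z) = sqrt(C1 + z^2)


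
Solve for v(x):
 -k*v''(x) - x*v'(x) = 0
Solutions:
 v(x) = C1 + C2*sqrt(k)*erf(sqrt(2)*x*sqrt(1/k)/2)


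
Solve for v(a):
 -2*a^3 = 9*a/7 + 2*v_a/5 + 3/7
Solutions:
 v(a) = C1 - 5*a^4/4 - 45*a^2/28 - 15*a/14


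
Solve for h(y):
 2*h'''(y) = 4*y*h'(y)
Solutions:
 h(y) = C1 + Integral(C2*airyai(2^(1/3)*y) + C3*airybi(2^(1/3)*y), y)


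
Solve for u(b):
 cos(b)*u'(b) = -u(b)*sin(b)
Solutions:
 u(b) = C1*cos(b)


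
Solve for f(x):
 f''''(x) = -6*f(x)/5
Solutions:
 f(x) = (C1*sin(10^(3/4)*3^(1/4)*x/10) + C2*cos(10^(3/4)*3^(1/4)*x/10))*exp(-10^(3/4)*3^(1/4)*x/10) + (C3*sin(10^(3/4)*3^(1/4)*x/10) + C4*cos(10^(3/4)*3^(1/4)*x/10))*exp(10^(3/4)*3^(1/4)*x/10)


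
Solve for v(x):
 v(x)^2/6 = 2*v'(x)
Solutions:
 v(x) = -12/(C1 + x)


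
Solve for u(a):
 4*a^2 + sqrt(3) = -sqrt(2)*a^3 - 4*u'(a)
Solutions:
 u(a) = C1 - sqrt(2)*a^4/16 - a^3/3 - sqrt(3)*a/4


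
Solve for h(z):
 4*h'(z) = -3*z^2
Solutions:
 h(z) = C1 - z^3/4


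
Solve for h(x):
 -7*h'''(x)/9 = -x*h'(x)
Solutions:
 h(x) = C1 + Integral(C2*airyai(21^(2/3)*x/7) + C3*airybi(21^(2/3)*x/7), x)


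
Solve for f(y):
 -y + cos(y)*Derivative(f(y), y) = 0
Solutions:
 f(y) = C1 + Integral(y/cos(y), y)


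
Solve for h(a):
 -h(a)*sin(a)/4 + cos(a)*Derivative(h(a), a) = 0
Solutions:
 h(a) = C1/cos(a)^(1/4)


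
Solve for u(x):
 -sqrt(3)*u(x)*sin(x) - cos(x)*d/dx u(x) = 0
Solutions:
 u(x) = C1*cos(x)^(sqrt(3))


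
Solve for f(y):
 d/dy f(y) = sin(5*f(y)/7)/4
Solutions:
 -y/4 + 7*log(cos(5*f(y)/7) - 1)/10 - 7*log(cos(5*f(y)/7) + 1)/10 = C1


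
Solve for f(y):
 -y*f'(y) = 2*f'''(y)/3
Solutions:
 f(y) = C1 + Integral(C2*airyai(-2^(2/3)*3^(1/3)*y/2) + C3*airybi(-2^(2/3)*3^(1/3)*y/2), y)


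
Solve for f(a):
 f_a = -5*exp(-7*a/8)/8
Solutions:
 f(a) = C1 + 5*exp(-7*a/8)/7


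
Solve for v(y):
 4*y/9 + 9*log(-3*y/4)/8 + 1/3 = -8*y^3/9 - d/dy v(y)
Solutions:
 v(y) = C1 - 2*y^4/9 - 2*y^2/9 - 9*y*log(-y)/8 + y*(-27*log(3) + 19 + 54*log(2))/24


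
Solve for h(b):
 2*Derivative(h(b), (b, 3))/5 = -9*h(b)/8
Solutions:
 h(b) = C3*exp(b*(-2^(2/3)*45^(1/3) + 3*5^(1/3)*6^(2/3))/16)*sin(3*2^(2/3)*3^(1/6)*5^(1/3)*b/8) + C4*exp(b*(-2^(2/3)*45^(1/3) + 3*5^(1/3)*6^(2/3))/16)*cos(3*2^(2/3)*3^(1/6)*5^(1/3)*b/8) + C5*exp(-b*(2^(2/3)*45^(1/3) + 3*5^(1/3)*6^(2/3))/16) + (C1*sin(3*2^(2/3)*3^(1/6)*5^(1/3)*b/8) + C2*cos(3*2^(2/3)*3^(1/6)*5^(1/3)*b/8))*exp(2^(2/3)*45^(1/3)*b/8)


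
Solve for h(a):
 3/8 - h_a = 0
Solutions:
 h(a) = C1 + 3*a/8


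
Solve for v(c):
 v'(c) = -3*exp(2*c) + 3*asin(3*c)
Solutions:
 v(c) = C1 + 3*c*asin(3*c) + sqrt(1 - 9*c^2) - 3*exp(2*c)/2


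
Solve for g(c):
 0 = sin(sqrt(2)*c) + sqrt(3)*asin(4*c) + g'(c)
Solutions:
 g(c) = C1 - sqrt(3)*(c*asin(4*c) + sqrt(1 - 16*c^2)/4) + sqrt(2)*cos(sqrt(2)*c)/2


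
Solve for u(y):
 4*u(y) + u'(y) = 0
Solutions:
 u(y) = C1*exp(-4*y)


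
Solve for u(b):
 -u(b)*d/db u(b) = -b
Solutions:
 u(b) = -sqrt(C1 + b^2)
 u(b) = sqrt(C1 + b^2)


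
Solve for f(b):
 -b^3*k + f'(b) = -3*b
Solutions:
 f(b) = C1 + b^4*k/4 - 3*b^2/2


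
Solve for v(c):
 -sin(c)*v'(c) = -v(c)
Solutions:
 v(c) = C1*sqrt(cos(c) - 1)/sqrt(cos(c) + 1)


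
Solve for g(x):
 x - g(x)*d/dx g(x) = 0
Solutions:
 g(x) = -sqrt(C1 + x^2)
 g(x) = sqrt(C1 + x^2)


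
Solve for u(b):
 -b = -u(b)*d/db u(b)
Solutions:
 u(b) = -sqrt(C1 + b^2)
 u(b) = sqrt(C1 + b^2)


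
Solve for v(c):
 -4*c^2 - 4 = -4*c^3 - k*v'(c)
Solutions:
 v(c) = C1 - c^4/k + 4*c^3/(3*k) + 4*c/k


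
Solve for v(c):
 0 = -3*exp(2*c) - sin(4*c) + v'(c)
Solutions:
 v(c) = C1 + 3*exp(2*c)/2 - cos(4*c)/4


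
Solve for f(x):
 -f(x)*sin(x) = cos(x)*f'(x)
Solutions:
 f(x) = C1*cos(x)


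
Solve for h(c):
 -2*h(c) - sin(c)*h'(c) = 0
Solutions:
 h(c) = C1*(cos(c) + 1)/(cos(c) - 1)


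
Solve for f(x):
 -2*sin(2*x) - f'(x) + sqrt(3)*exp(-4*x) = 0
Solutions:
 f(x) = C1 + cos(2*x) - sqrt(3)*exp(-4*x)/4


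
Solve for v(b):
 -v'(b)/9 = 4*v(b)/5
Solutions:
 v(b) = C1*exp(-36*b/5)


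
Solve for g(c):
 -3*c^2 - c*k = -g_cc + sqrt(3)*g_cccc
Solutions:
 g(c) = C1 + C2*c + C3*exp(-3^(3/4)*c/3) + C4*exp(3^(3/4)*c/3) + c^4/4 + c^3*k/6 + 3*sqrt(3)*c^2


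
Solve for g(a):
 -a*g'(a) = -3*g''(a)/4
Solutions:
 g(a) = C1 + C2*erfi(sqrt(6)*a/3)


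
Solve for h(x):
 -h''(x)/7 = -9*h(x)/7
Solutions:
 h(x) = C1*exp(-3*x) + C2*exp(3*x)


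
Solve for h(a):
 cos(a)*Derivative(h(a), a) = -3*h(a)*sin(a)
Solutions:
 h(a) = C1*cos(a)^3


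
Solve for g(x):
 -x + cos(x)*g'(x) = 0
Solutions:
 g(x) = C1 + Integral(x/cos(x), x)


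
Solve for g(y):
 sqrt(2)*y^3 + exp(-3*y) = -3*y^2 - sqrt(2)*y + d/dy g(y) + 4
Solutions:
 g(y) = C1 + sqrt(2)*y^4/4 + y^3 + sqrt(2)*y^2/2 - 4*y - exp(-3*y)/3


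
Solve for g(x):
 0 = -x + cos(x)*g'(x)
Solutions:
 g(x) = C1 + Integral(x/cos(x), x)


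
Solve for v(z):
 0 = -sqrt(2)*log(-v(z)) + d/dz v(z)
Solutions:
 -li(-v(z)) = C1 + sqrt(2)*z


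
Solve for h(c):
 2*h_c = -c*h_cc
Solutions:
 h(c) = C1 + C2/c


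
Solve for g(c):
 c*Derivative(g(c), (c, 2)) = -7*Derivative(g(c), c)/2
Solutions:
 g(c) = C1 + C2/c^(5/2)


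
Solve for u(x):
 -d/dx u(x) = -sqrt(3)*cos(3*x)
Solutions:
 u(x) = C1 + sqrt(3)*sin(3*x)/3


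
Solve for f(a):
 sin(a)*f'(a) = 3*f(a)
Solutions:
 f(a) = C1*(cos(a) - 1)^(3/2)/(cos(a) + 1)^(3/2)


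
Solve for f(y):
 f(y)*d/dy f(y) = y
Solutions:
 f(y) = -sqrt(C1 + y^2)
 f(y) = sqrt(C1 + y^2)


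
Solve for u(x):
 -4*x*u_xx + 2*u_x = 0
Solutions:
 u(x) = C1 + C2*x^(3/2)


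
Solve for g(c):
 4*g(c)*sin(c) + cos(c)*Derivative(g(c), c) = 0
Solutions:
 g(c) = C1*cos(c)^4


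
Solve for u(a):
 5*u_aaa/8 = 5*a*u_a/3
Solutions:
 u(a) = C1 + Integral(C2*airyai(2*3^(2/3)*a/3) + C3*airybi(2*3^(2/3)*a/3), a)


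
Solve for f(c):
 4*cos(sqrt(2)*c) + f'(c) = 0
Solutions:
 f(c) = C1 - 2*sqrt(2)*sin(sqrt(2)*c)


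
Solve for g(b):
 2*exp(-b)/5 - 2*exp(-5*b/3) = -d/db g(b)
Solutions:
 g(b) = C1 + 2*exp(-b)/5 - 6*exp(-5*b/3)/5


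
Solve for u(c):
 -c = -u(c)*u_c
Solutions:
 u(c) = -sqrt(C1 + c^2)
 u(c) = sqrt(C1 + c^2)


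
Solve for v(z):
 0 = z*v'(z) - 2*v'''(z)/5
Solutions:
 v(z) = C1 + Integral(C2*airyai(2^(2/3)*5^(1/3)*z/2) + C3*airybi(2^(2/3)*5^(1/3)*z/2), z)


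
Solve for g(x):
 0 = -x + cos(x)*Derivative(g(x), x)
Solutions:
 g(x) = C1 + Integral(x/cos(x), x)


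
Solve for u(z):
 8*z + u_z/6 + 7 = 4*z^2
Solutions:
 u(z) = C1 + 8*z^3 - 24*z^2 - 42*z


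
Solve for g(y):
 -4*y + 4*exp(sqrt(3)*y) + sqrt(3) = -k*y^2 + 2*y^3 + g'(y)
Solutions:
 g(y) = C1 + k*y^3/3 - y^4/2 - 2*y^2 + sqrt(3)*y + 4*sqrt(3)*exp(sqrt(3)*y)/3


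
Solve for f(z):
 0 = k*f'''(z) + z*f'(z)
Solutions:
 f(z) = C1 + Integral(C2*airyai(z*(-1/k)^(1/3)) + C3*airybi(z*(-1/k)^(1/3)), z)


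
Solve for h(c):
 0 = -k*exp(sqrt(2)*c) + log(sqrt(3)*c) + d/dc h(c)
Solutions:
 h(c) = C1 - c*log(c) + c*(1 - log(3)/2) + sqrt(2)*k*exp(sqrt(2)*c)/2


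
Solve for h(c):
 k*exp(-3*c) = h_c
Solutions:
 h(c) = C1 - k*exp(-3*c)/3


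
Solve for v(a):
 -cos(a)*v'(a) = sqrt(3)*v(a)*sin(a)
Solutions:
 v(a) = C1*cos(a)^(sqrt(3))


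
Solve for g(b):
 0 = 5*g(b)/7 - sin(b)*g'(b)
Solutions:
 g(b) = C1*(cos(b) - 1)^(5/14)/(cos(b) + 1)^(5/14)


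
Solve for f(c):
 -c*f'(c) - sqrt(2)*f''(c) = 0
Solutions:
 f(c) = C1 + C2*erf(2^(1/4)*c/2)


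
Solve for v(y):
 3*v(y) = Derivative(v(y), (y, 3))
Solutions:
 v(y) = C3*exp(3^(1/3)*y) + (C1*sin(3^(5/6)*y/2) + C2*cos(3^(5/6)*y/2))*exp(-3^(1/3)*y/2)


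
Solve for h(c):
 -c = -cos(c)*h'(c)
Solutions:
 h(c) = C1 + Integral(c/cos(c), c)


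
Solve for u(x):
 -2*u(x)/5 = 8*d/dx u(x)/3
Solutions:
 u(x) = C1*exp(-3*x/20)


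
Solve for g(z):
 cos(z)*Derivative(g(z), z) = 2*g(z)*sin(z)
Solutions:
 g(z) = C1/cos(z)^2


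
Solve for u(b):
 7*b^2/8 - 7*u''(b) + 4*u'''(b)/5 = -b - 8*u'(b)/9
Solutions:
 u(b) = C1 + C2*exp(b*(105 - sqrt(10385))/24) + C3*exp(b*(sqrt(10385) + 105)/24) - 21*b^3/64 - 4257*b^2/512 - 1322811*b/10240


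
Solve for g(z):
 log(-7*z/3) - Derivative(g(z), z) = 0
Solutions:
 g(z) = C1 + z*log(-z) + z*(-log(3) - 1 + log(7))


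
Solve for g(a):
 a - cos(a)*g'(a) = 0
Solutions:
 g(a) = C1 + Integral(a/cos(a), a)


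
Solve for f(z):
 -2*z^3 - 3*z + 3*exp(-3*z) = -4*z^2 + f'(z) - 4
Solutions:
 f(z) = C1 - z^4/2 + 4*z^3/3 - 3*z^2/2 + 4*z - exp(-3*z)


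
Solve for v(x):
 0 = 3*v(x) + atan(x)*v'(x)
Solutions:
 v(x) = C1*exp(-3*Integral(1/atan(x), x))


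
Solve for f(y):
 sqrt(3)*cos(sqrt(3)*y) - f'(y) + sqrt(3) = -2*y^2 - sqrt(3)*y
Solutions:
 f(y) = C1 + 2*y^3/3 + sqrt(3)*y^2/2 + sqrt(3)*y + sin(sqrt(3)*y)


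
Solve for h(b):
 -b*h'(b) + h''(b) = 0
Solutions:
 h(b) = C1 + C2*erfi(sqrt(2)*b/2)


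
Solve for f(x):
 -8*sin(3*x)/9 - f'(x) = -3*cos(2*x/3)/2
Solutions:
 f(x) = C1 + 9*sin(2*x/3)/4 + 8*cos(3*x)/27


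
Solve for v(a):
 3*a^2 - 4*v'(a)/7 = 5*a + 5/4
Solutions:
 v(a) = C1 + 7*a^3/4 - 35*a^2/8 - 35*a/16


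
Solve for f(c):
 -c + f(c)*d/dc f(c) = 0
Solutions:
 f(c) = -sqrt(C1 + c^2)
 f(c) = sqrt(C1 + c^2)


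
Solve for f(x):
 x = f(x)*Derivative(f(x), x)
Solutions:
 f(x) = -sqrt(C1 + x^2)
 f(x) = sqrt(C1 + x^2)


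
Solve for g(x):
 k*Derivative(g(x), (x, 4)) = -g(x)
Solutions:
 g(x) = C1*exp(-x*(-1/k)^(1/4)) + C2*exp(x*(-1/k)^(1/4)) + C3*exp(-I*x*(-1/k)^(1/4)) + C4*exp(I*x*(-1/k)^(1/4))


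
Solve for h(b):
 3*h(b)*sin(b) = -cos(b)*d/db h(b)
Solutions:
 h(b) = C1*cos(b)^3


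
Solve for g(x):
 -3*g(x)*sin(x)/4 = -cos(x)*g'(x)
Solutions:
 g(x) = C1/cos(x)^(3/4)


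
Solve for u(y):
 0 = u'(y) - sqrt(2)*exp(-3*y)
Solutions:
 u(y) = C1 - sqrt(2)*exp(-3*y)/3


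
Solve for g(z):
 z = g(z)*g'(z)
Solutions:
 g(z) = -sqrt(C1 + z^2)
 g(z) = sqrt(C1 + z^2)


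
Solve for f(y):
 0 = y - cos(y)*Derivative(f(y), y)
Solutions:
 f(y) = C1 + Integral(y/cos(y), y)


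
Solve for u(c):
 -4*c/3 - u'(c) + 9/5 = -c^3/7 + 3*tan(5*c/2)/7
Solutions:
 u(c) = C1 + c^4/28 - 2*c^2/3 + 9*c/5 + 6*log(cos(5*c/2))/35


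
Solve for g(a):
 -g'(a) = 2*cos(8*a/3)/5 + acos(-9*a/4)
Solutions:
 g(a) = C1 - a*acos(-9*a/4) - sqrt(16 - 81*a^2)/9 - 3*sin(8*a/3)/20


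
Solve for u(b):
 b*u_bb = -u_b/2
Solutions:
 u(b) = C1 + C2*sqrt(b)


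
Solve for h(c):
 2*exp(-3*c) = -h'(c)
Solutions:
 h(c) = C1 + 2*exp(-3*c)/3


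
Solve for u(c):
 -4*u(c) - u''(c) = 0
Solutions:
 u(c) = C1*sin(2*c) + C2*cos(2*c)


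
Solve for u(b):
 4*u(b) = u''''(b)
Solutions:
 u(b) = C1*exp(-sqrt(2)*b) + C2*exp(sqrt(2)*b) + C3*sin(sqrt(2)*b) + C4*cos(sqrt(2)*b)


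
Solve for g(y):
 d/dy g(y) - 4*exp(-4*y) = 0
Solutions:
 g(y) = C1 - exp(-4*y)


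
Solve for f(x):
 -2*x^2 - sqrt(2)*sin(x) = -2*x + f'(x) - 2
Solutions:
 f(x) = C1 - 2*x^3/3 + x^2 + 2*x + sqrt(2)*cos(x)


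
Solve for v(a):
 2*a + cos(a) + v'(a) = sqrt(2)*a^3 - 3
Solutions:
 v(a) = C1 + sqrt(2)*a^4/4 - a^2 - 3*a - sin(a)


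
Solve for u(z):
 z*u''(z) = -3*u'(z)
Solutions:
 u(z) = C1 + C2/z^2


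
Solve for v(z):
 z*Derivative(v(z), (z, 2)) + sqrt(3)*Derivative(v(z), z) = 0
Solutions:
 v(z) = C1 + C2*z^(1 - sqrt(3))


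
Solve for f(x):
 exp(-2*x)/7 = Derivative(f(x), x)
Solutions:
 f(x) = C1 - exp(-2*x)/14


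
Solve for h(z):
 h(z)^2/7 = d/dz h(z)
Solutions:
 h(z) = -7/(C1 + z)


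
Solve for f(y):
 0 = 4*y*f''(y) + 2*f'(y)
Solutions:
 f(y) = C1 + C2*sqrt(y)


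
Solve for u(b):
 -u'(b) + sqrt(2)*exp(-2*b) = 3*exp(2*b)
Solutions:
 u(b) = C1 - 3*exp(2*b)/2 - sqrt(2)*exp(-2*b)/2


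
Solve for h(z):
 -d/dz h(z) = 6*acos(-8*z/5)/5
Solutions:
 h(z) = C1 - 6*z*acos(-8*z/5)/5 - 3*sqrt(25 - 64*z^2)/20


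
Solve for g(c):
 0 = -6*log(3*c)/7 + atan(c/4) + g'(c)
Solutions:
 g(c) = C1 + 6*c*log(c)/7 - c*atan(c/4) - 6*c/7 + 6*c*log(3)/7 + 2*log(c^2 + 16)


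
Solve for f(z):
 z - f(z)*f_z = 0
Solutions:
 f(z) = -sqrt(C1 + z^2)
 f(z) = sqrt(C1 + z^2)


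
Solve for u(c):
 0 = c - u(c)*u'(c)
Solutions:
 u(c) = -sqrt(C1 + c^2)
 u(c) = sqrt(C1 + c^2)


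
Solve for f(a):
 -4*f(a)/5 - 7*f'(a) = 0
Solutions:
 f(a) = C1*exp(-4*a/35)


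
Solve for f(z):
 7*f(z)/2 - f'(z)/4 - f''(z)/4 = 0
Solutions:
 f(z) = C1*exp(z*(-1 + sqrt(57))/2) + C2*exp(-z*(1 + sqrt(57))/2)


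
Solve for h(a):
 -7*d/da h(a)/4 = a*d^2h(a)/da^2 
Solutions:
 h(a) = C1 + C2/a^(3/4)


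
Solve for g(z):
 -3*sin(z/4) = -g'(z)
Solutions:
 g(z) = C1 - 12*cos(z/4)


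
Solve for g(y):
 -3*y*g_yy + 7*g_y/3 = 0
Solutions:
 g(y) = C1 + C2*y^(16/9)


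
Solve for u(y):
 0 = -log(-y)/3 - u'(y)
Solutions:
 u(y) = C1 - y*log(-y)/3 + y/3


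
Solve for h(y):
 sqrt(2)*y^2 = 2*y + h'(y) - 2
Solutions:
 h(y) = C1 + sqrt(2)*y^3/3 - y^2 + 2*y


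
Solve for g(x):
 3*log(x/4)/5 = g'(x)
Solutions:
 g(x) = C1 + 3*x*log(x)/5 - 6*x*log(2)/5 - 3*x/5


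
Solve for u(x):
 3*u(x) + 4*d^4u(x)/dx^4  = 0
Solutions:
 u(x) = (C1*sin(3^(1/4)*x/2) + C2*cos(3^(1/4)*x/2))*exp(-3^(1/4)*x/2) + (C3*sin(3^(1/4)*x/2) + C4*cos(3^(1/4)*x/2))*exp(3^(1/4)*x/2)


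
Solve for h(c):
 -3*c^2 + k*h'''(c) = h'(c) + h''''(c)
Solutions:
 h(c) = C1 + C2*exp(c*(-k^2/(-k^3 + sqrt(-4*k^6 + (27 - 2*k^3)^2)/2 + 27/2)^(1/3) + k - (-k^3 + sqrt(-4*k^6 + (27 - 2*k^3)^2)/2 + 27/2)^(1/3))/3) + C3*exp(c*(-4*k^2/((-1 + sqrt(3)*I)*(-k^3 + sqrt(-4*k^6 + (27 - 2*k^3)^2)/2 + 27/2)^(1/3)) + 2*k + (-k^3 + sqrt(-4*k^6 + (27 - 2*k^3)^2)/2 + 27/2)^(1/3) - sqrt(3)*I*(-k^3 + sqrt(-4*k^6 + (27 - 2*k^3)^2)/2 + 27/2)^(1/3))/6) + C4*exp(c*(4*k^2/((1 + sqrt(3)*I)*(-k^3 + sqrt(-4*k^6 + (27 - 2*k^3)^2)/2 + 27/2)^(1/3)) + 2*k + (-k^3 + sqrt(-4*k^6 + (27 - 2*k^3)^2)/2 + 27/2)^(1/3) + sqrt(3)*I*(-k^3 + sqrt(-4*k^6 + (27 - 2*k^3)^2)/2 + 27/2)^(1/3))/6) - c^3 - 6*c*k


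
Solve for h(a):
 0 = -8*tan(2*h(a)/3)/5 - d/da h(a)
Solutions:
 h(a) = -3*asin(C1*exp(-16*a/15))/2 + 3*pi/2
 h(a) = 3*asin(C1*exp(-16*a/15))/2


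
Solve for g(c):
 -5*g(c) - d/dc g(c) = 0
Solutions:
 g(c) = C1*exp(-5*c)


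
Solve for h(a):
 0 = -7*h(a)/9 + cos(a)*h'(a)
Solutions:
 h(a) = C1*(sin(a) + 1)^(7/18)/(sin(a) - 1)^(7/18)


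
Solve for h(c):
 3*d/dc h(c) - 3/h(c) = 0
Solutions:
 h(c) = -sqrt(C1 + 2*c)
 h(c) = sqrt(C1 + 2*c)


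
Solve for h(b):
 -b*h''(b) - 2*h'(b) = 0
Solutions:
 h(b) = C1 + C2/b


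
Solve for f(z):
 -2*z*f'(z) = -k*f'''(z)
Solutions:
 f(z) = C1 + Integral(C2*airyai(2^(1/3)*z*(1/k)^(1/3)) + C3*airybi(2^(1/3)*z*(1/k)^(1/3)), z)


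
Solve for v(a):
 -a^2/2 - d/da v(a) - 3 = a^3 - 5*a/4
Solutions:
 v(a) = C1 - a^4/4 - a^3/6 + 5*a^2/8 - 3*a


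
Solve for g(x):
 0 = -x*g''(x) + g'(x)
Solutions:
 g(x) = C1 + C2*x^2


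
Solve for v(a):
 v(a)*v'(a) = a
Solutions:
 v(a) = -sqrt(C1 + a^2)
 v(a) = sqrt(C1 + a^2)


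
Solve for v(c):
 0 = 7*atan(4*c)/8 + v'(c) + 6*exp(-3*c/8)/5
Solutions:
 v(c) = C1 - 7*c*atan(4*c)/8 + 7*log(16*c^2 + 1)/64 + 16*exp(-3*c/8)/5


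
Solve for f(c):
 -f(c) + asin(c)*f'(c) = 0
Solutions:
 f(c) = C1*exp(Integral(1/asin(c), c))


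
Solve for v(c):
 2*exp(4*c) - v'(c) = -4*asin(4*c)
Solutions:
 v(c) = C1 + 4*c*asin(4*c) + sqrt(1 - 16*c^2) + exp(4*c)/2


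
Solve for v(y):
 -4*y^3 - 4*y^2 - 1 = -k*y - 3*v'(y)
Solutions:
 v(y) = C1 - k*y^2/6 + y^4/3 + 4*y^3/9 + y/3


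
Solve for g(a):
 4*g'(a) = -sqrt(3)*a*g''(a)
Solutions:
 g(a) = C1 + C2*a^(1 - 4*sqrt(3)/3)


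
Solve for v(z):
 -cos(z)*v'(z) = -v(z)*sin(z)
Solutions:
 v(z) = C1/cos(z)


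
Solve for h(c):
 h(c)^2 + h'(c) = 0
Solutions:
 h(c) = 1/(C1 + c)


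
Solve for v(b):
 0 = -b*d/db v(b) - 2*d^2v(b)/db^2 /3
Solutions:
 v(b) = C1 + C2*erf(sqrt(3)*b/2)


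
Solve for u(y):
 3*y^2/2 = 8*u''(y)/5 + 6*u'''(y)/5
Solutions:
 u(y) = C1 + C2*y + C3*exp(-4*y/3) + 5*y^4/64 - 15*y^3/64 + 135*y^2/256


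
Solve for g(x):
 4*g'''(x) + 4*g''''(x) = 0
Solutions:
 g(x) = C1 + C2*x + C3*x^2 + C4*exp(-x)


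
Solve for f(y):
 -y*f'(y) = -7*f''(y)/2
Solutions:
 f(y) = C1 + C2*erfi(sqrt(7)*y/7)


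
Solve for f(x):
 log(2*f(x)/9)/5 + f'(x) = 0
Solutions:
 5*Integral(1/(log(_y) - 2*log(3) + log(2)), (_y, f(x))) = C1 - x


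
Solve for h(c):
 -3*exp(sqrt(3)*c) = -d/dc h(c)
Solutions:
 h(c) = C1 + sqrt(3)*exp(sqrt(3)*c)


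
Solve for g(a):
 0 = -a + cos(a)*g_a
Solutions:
 g(a) = C1 + Integral(a/cos(a), a)


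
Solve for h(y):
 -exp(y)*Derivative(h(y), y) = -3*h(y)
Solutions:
 h(y) = C1*exp(-3*exp(-y))


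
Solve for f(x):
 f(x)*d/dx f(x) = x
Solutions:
 f(x) = -sqrt(C1 + x^2)
 f(x) = sqrt(C1 + x^2)


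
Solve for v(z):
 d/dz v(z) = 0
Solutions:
 v(z) = C1


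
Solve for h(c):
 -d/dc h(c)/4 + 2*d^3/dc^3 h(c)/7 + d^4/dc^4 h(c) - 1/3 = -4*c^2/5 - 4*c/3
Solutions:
 h(c) = C1 + C2*exp(-c*(16/(21*sqrt(191793) + 9197)^(1/3) + 8 + (21*sqrt(191793) + 9197)^(1/3))/84)*sin(sqrt(3)*c*(-(21*sqrt(191793) + 9197)^(1/3) + 16/(21*sqrt(191793) + 9197)^(1/3))/84) + C3*exp(-c*(16/(21*sqrt(191793) + 9197)^(1/3) + 8 + (21*sqrt(191793) + 9197)^(1/3))/84)*cos(sqrt(3)*c*(-(21*sqrt(191793) + 9197)^(1/3) + 16/(21*sqrt(191793) + 9197)^(1/3))/84) + C4*exp(c*(-4 + 16/(21*sqrt(191793) + 9197)^(1/3) + (21*sqrt(191793) + 9197)^(1/3))/42) + 16*c^3/15 + 8*c^2/3 + 628*c/105


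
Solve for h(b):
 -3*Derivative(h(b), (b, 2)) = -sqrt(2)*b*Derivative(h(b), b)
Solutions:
 h(b) = C1 + C2*erfi(2^(3/4)*sqrt(3)*b/6)


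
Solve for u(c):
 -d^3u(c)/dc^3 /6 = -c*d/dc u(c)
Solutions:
 u(c) = C1 + Integral(C2*airyai(6^(1/3)*c) + C3*airybi(6^(1/3)*c), c)


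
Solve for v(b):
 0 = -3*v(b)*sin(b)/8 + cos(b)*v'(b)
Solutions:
 v(b) = C1/cos(b)^(3/8)


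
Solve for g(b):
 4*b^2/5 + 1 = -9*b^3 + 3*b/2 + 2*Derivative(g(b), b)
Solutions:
 g(b) = C1 + 9*b^4/8 + 2*b^3/15 - 3*b^2/8 + b/2


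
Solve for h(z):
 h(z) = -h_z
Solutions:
 h(z) = C1*exp(-z)


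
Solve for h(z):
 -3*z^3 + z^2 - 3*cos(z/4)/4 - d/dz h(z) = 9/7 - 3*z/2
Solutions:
 h(z) = C1 - 3*z^4/4 + z^3/3 + 3*z^2/4 - 9*z/7 - 3*sin(z/4)


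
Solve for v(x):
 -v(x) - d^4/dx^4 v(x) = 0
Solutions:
 v(x) = (C1*sin(sqrt(2)*x/2) + C2*cos(sqrt(2)*x/2))*exp(-sqrt(2)*x/2) + (C3*sin(sqrt(2)*x/2) + C4*cos(sqrt(2)*x/2))*exp(sqrt(2)*x/2)


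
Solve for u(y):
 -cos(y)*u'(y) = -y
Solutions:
 u(y) = C1 + Integral(y/cos(y), y)


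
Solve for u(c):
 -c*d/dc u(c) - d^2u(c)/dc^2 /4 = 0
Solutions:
 u(c) = C1 + C2*erf(sqrt(2)*c)


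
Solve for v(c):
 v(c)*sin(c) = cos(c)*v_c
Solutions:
 v(c) = C1/cos(c)


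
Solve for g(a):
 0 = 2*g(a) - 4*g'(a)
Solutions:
 g(a) = C1*exp(a/2)


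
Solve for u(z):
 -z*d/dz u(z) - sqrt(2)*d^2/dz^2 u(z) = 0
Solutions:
 u(z) = C1 + C2*erf(2^(1/4)*z/2)


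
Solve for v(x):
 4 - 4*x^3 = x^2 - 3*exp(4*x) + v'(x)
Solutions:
 v(x) = C1 - x^4 - x^3/3 + 4*x + 3*exp(4*x)/4


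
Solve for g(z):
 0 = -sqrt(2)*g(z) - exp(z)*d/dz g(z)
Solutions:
 g(z) = C1*exp(sqrt(2)*exp(-z))


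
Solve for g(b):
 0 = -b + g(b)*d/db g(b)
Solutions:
 g(b) = -sqrt(C1 + b^2)
 g(b) = sqrt(C1 + b^2)


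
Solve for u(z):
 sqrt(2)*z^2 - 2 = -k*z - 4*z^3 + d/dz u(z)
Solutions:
 u(z) = C1 + k*z^2/2 + z^4 + sqrt(2)*z^3/3 - 2*z


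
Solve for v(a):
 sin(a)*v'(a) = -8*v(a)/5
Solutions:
 v(a) = C1*(cos(a) + 1)^(4/5)/(cos(a) - 1)^(4/5)


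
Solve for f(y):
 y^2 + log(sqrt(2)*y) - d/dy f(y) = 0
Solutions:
 f(y) = C1 + y^3/3 + y*log(y) - y + y*log(2)/2


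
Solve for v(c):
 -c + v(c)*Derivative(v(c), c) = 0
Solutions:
 v(c) = -sqrt(C1 + c^2)
 v(c) = sqrt(C1 + c^2)


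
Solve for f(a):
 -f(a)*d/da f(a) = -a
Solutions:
 f(a) = -sqrt(C1 + a^2)
 f(a) = sqrt(C1 + a^2)


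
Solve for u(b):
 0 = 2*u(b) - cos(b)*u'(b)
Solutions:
 u(b) = C1*(sin(b) + 1)/(sin(b) - 1)


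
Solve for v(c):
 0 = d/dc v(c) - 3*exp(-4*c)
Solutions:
 v(c) = C1 - 3*exp(-4*c)/4


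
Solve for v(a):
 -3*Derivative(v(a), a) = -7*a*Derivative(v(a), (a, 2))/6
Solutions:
 v(a) = C1 + C2*a^(25/7)


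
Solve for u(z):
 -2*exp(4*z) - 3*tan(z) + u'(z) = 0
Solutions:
 u(z) = C1 + exp(4*z)/2 - 3*log(cos(z))
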